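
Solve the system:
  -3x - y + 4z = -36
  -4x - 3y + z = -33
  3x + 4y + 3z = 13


Using Cramer's rule. Expand each determinant along the first row.
D  = (-3)*[(-3)*3 - 1*4] - (-1)*[(-4)*3 - 1*3] + 4*[(-4)*4 - (-3)*3]
  = (-3)*(-13) - (-1)*(-15) + 4*(-7) = -4
Dx = (-36)*[(-3)*3 - 1*4] - (-1)*[(-33)*3 - 1*13] + 4*[(-33)*4 - (-3)*13]
  = (-36)*(-13) - (-1)*(-112) + 4*(-93) = -16
Dy = (-3)*[(-33)*3 - 1*13] - (-36)*[(-4)*3 - 1*3] + 4*[(-4)*13 - (-33)*3]
  = (-3)*(-112) - (-36)*(-15) + 4*(47) = -16
Dz = (-3)*[(-3)*13 - (-33)*4] - (-1)*[(-4)*13 - (-33)*3] + (-36)*[(-4)*4 - (-3)*3]
  = (-3)*(93) - (-1)*(47) + (-36)*(-7) = 20
x = Dx/D = -16/-4 = 4, y = Dy/D = -16/-4 = 4, z = Dz/D = 20/-4 = -5
Check eq1: (-3)(4) + (-1)(4) + (4)(-5) = -36 = -36 ✓
Check eq2: (-4)(4) + (-3)(4) + (1)(-5) = -33 = -33 ✓
Check eq3: (3)(4) + (4)(4) + (3)(-5) = 13 = 13 ✓

x = 4, y = 4, z = -5


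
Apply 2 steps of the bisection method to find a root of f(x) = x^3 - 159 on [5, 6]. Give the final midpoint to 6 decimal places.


f(x) = x^3 - 159
f(5) = -34 < 0
f(6) = 57 > 0

Step 1: midpoint = (5.000000 + 6.000000)/2 = 5.500000
  f(5.500000) = 7.375000
  f(mid) > 0, so root is in [5.000000, 5.500000]

Step 2: midpoint = (5.000000 + 5.500000)/2 = 5.250000
  f(5.250000) = -14.296875
  f(mid) < 0, so root is in [5.250000, 5.500000]

midpoint = 5.250000


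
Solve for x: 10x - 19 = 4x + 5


Starting with: 10x - 19 = 4x + 5
Move all x terms to left: (10 - 4)x = 5 + 19
Simplify: 6x = 24
Divide both sides by 6: x = 4

x = 4


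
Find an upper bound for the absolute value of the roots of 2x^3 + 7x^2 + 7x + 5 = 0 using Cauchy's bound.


Cauchy's bound: all roots r satisfy |r| <= 1 + max(|a_i/a_n|) for i = 0,...,n-1
where a_n is the leading coefficient.

Coefficients: [2, 7, 7, 5]
Leading coefficient a_n = 2
Ratios |a_i/a_n|: 7/2, 7/2, 5/2
Maximum ratio: 7/2
Cauchy's bound: |r| <= 1 + 7/2 = 9/2

Upper bound = 9/2


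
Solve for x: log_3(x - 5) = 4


Convert to exponential form: x - 5 = 3^4 = 81
x = 81 + 5 = 86
Check: log_3(86 - 5) = log_3(81) = log_3(81) = 4 ✓

x = 86


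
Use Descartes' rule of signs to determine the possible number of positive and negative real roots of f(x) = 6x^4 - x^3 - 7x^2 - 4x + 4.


Descartes' rule of signs:

For positive roots, count sign changes in f(x) = 6x^4 - x^3 - 7x^2 - 4x + 4:
Signs of coefficients: +, -, -, -, +
Number of sign changes: 2
Possible positive real roots: 2, 0

For negative roots, examine f(-x) = 6x^4 + x^3 - 7x^2 + 4x + 4:
Signs of coefficients: +, +, -, +, +
Number of sign changes: 2
Possible negative real roots: 2, 0

Positive roots: 2 or 0; Negative roots: 2 or 0


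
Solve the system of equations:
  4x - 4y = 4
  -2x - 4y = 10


Using Cramer's rule:
Determinant D = (4)(-4) - (-2)(-4) = -16 - 8 = -24
Dx = (4)(-4) - (10)(-4) = -16 + 40 = 24
Dy = (4)(10) - (-2)(4) = 40 + 8 = 48
x = Dx/D = 24/-24 = -1
y = Dy/D = 48/-24 = -2

x = -1, y = -2


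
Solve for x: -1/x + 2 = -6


Subtract 2 from both sides: -1/x = -8
Multiply both sides by x: -1 = -8 * x
Divide by -8: x = 1/8

x = 1/8


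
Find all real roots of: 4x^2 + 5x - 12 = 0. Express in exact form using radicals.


Using the quadratic formula: x = (-b ± sqrt(b^2 - 4ac)) / (2a)
Here a = 4, b = 5, c = -12
Discriminant = b^2 - 4ac = 5^2 - 4(4)(-12) = 25 + 192 = 217
Since discriminant = 217 > 0, there are two real roots.
x = (-5 ± sqrt(217)) / 8
Numerically: x ≈ 1.2164 or x ≈ -2.4664

x = (-5 + sqrt(217)) / 8 or x = (-5 - sqrt(217)) / 8


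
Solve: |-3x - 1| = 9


An absolute value equation |expr| = 9 gives two cases:
Case 1: -3x - 1 = 9
  -3x = 10, so x = -10/3
Case 2: -3x - 1 = -9
  -3x = -8, so x = 8/3

x = -10/3, x = 8/3


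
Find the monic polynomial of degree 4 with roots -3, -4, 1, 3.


A monic polynomial with roots -3, -4, 1, 3 is:
p(x) = (x + 3)(x + 4)(x - 1)(x - 3)
After multiplying by (x + 3): x + 3
After multiplying by (x + 4): x^2 + 7x + 12
After multiplying by (x - 1): x^3 + 6x^2 + 5x - 12
After multiplying by (x - 3): x^4 + 3x^3 - 13x^2 - 27x + 36

x^4 + 3x^3 - 13x^2 - 27x + 36


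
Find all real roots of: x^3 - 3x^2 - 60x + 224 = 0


Let p(x) = x^3 - 3x^2 - 60x + 224. By the rational root theorem (leading coefficient 1), any rational root is an integer divisor of 224: try ±1, ±2, ... in turn.
Test x = 1: value = 162 ≠ 0.
Test x = -1: value = 280 ≠ 0.
Test x = 2: value = 100 ≠ 0.
Test x = -2: value = 324 ≠ 0.
Test x = 4: value = 0 ✓, so (x - 4) is a factor.
Synthetic division by (x - 4): bring down 1; 1(4) - 3 = 1; 1(4) - 60 = -56; (-56)(4) + 224 = 0 → quotient x^2 + x - 56, remainder 0.
Solve the quadratic x^2 + x - 56 = 0: discriminant = 1^2 - 4(1)(-56) = 1 + 224 = 225.
sqrt(225) = 15, so x = (-1 ± 15)/2: x = 7 or x = -8.

x = -8, x = 4, x = 7


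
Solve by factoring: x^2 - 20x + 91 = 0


We need two numbers that multiply to 91 and add to -20.
Those numbers are -13 and -7 (since (-13) * (-7) = 91 and (-13) + (-7) = -20).
So x^2 - 20x + 91 = (x - 13)(x - 7) = 0
Setting each factor to zero: x = 13 or x = 7

x = 7, x = 13


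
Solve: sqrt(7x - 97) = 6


Square both sides: 7x - 97 = 6^2 = 36
7x = 36 + 97 = 133
x = 19
Check: sqrt(7*19 - 97) = sqrt(36) = 6 ✓

x = 19


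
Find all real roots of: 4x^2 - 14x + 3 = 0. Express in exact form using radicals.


Using the quadratic formula: x = (-b ± sqrt(b^2 - 4ac)) / (2a)
Here a = 4, b = -14, c = 3
Discriminant = b^2 - 4ac = (-14)^2 - 4(4)(3) = 196 - 48 = 148
Since discriminant = 148 > 0, there are two real roots.
x = (14 ± 2*sqrt(37)) / 8
Simplifying: x = (7 ± sqrt(37)) / 4
Numerically: x ≈ 3.2707 or x ≈ 0.2293

x = (7 + sqrt(37)) / 4 or x = (7 - sqrt(37)) / 4


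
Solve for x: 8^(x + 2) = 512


Express both sides with the same base.
512 = 8^3
Since the bases match, equate exponents: x + 2 = 3
So x = 3 - (2) = 1

x = 1


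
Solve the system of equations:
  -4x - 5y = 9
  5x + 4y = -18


Using Cramer's rule:
Determinant D = (-4)(4) - (5)(-5) = -16 + 25 = 9
Dx = (9)(4) - (-18)(-5) = 36 - 90 = -54
Dy = (-4)(-18) - (5)(9) = 72 - 45 = 27
x = Dx/D = -54/9 = -6
y = Dy/D = 27/9 = 3

x = -6, y = 3


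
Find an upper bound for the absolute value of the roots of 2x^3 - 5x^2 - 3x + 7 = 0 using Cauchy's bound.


Cauchy's bound: all roots r satisfy |r| <= 1 + max(|a_i/a_n|) for i = 0,...,n-1
where a_n is the leading coefficient.

Coefficients: [2, -5, -3, 7]
Leading coefficient a_n = 2
Ratios |a_i/a_n|: 5/2, 3/2, 7/2
Maximum ratio: 7/2
Cauchy's bound: |r| <= 1 + 7/2 = 9/2

Upper bound = 9/2


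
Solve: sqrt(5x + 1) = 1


Square both sides: 5x + 1 = 1^2 = 1
5x = 1 - 1 = 0
x = 0
Check: sqrt(5*0 + 1) = sqrt(1) = 1 ✓

x = 0


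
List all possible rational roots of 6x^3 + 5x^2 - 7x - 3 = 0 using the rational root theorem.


Rational root theorem: possible roots are ±p/q where:
  p divides the constant term (-3): p ∈ {1, 3}
  q divides the leading coefficient (6): q ∈ {1, 2, 3, 6}

All possible rational roots: -3, -3/2, -1, -1/2, -1/3, -1/6, 1/6, 1/3, 1/2, 1, 3/2, 3

-3, -3/2, -1, -1/2, -1/3, -1/6, 1/6, 1/3, 1/2, 1, 3/2, 3


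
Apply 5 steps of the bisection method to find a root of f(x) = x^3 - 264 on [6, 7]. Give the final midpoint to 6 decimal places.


f(x) = x^3 - 264
f(6) = -48 < 0
f(7) = 79 > 0

Step 1: midpoint = (6.000000 + 7.000000)/2 = 6.500000
  f(6.500000) = 10.625000
  f(mid) > 0, so root is in [6.000000, 6.500000]

Step 2: midpoint = (6.000000 + 6.500000)/2 = 6.250000
  f(6.250000) = -19.859375
  f(mid) < 0, so root is in [6.250000, 6.500000]

Step 3: midpoint = (6.250000 + 6.500000)/2 = 6.375000
  f(6.375000) = -4.916016
  f(mid) < 0, so root is in [6.375000, 6.500000]

Step 4: midpoint = (6.375000 + 6.500000)/2 = 6.437500
  f(6.437500) = 2.779053
  f(mid) > 0, so root is in [6.375000, 6.437500]

Step 5: midpoint = (6.375000 + 6.437500)/2 = 6.406250
  f(6.406250) = -1.087250
  f(mid) < 0, so root is in [6.406250, 6.437500]

midpoint = 6.406250


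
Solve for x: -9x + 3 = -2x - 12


Starting with: -9x + 3 = -2x - 12
Move all x terms to left: (-9 + 2)x = -12 - 3
Simplify: -7x = -15
Divide both sides by -7: x = 15/7

x = 15/7


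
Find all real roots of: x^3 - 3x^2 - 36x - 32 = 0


Let p(x) = x^3 - 3x^2 - 36x - 32. By the rational root theorem (leading coefficient 1), any rational root is an integer divisor of 32: try ±1, ±2, ... in turn.
Test x = 1: value = -70 ≠ 0.
Test x = -1: value = 0 ✓, so (x + 1) is a factor.
Synthetic division by (x + 1): bring down 1; 1(-1) - 3 = -4; (-4)(-1) - 36 = -32; (-32)(-1) - 32 = 0 → quotient x^2 - 4x - 32, remainder 0.
Solve the quadratic x^2 - 4x - 32 = 0: discriminant = (-4)^2 - 4(1)(-32) = 16 + 128 = 144.
sqrt(144) = 12, so x = (4 ± 12)/2: x = 8 or x = -4.

x = -4, x = -1, x = 8


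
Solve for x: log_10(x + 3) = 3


Convert to exponential form: x + 3 = 10^3 = 1000
x = 1000 - 3 = 997
Check: log_10(997 + 3) = log_10(1000) = log_10(1000) = 3 ✓

x = 997


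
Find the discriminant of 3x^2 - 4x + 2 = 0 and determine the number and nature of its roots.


For ax^2 + bx + c = 0, discriminant D = b^2 - 4ac
Here a = 3, b = -4, c = 2
D = (-4)^2 - 4(3)(2) = 16 - 24 = -8

D = -8 < 0
The equation has no real roots (2 complex conjugate roots).

Discriminant = -8, no real roots (2 complex conjugate roots)


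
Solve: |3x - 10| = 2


An absolute value equation |expr| = 2 gives two cases:
Case 1: 3x - 10 = 2
  3x = 12, so x = 4
Case 2: 3x - 10 = -2
  3x = 8, so x = 8/3

x = 8/3, x = 4


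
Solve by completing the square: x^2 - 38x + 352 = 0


Start: x^2 - 38x + 352 = 0
Move constant: x^2 - 38x = -352
Half of -38 is -19, squared is 361
Add 361 to both sides: x^2 - 38x + 361 = 9
(x - 19)^2 = 9
x - 19 = ±3
x = 19 + 3 = 22 or x = 19 - 3 = 16

x = 16, x = 22


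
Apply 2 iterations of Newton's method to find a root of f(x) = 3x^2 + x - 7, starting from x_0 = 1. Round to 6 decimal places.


Newton's method: x_(n+1) = x_n - f(x_n)/f'(x_n)
f(x) = 3x^2 + x - 7
f'(x) = 6x + 1

Iteration 1:
  f(1.000000) = -3.000000
  f'(1.000000) = 7.000000
  x_1 = 1.000000 - (-3.000000)/(7.000000) = 1.428571

Iteration 2:
  f(1.428571) = 0.551020
  f'(1.428571) = 9.571429
  x_2 = 1.428571 - (0.551020)/(9.571429) = 1.371002

x_2 = 1.371002


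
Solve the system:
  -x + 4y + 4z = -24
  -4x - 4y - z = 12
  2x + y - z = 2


Using Cramer's rule. Expand each determinant along the first row.
D  = (-1)*[(-4)*(-1) - (-1)*1] - 4*[(-4)*(-1) - (-1)*2] + 4*[(-4)*1 - (-4)*2]
  = (-1)*(5) - 4*(6) + 4*(4) = -13
Dx = (-24)*[(-4)*(-1) - (-1)*1] - 4*[12*(-1) - (-1)*2] + 4*[12*1 - (-4)*2]
  = (-24)*(5) - 4*(-10) + 4*(20) = 0
Dy = (-1)*[12*(-1) - (-1)*2] - (-24)*[(-4)*(-1) - (-1)*2] + 4*[(-4)*2 - 12*2]
  = (-1)*(-10) - (-24)*(6) + 4*(-32) = 26
Dz = (-1)*[(-4)*2 - 12*1] - 4*[(-4)*2 - 12*2] + (-24)*[(-4)*1 - (-4)*2]
  = (-1)*(-20) - 4*(-32) + (-24)*(4) = 52
x = Dx/D = 0/-13 = 0, y = Dy/D = 26/-13 = -2, z = Dz/D = 52/-13 = -4
Check eq1: (-1)(0) + (4)(-2) + (4)(-4) = -24 = -24 ✓
Check eq2: (-4)(0) + (-4)(-2) + (-1)(-4) = 12 = 12 ✓
Check eq3: (2)(0) + (1)(-2) + (-1)(-4) = 2 = 2 ✓

x = 0, y = -2, z = -4


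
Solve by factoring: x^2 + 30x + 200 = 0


We need two numbers that multiply to 200 and add to 30.
Those numbers are 10 and 20 (since 10 * 20 = 200 and 10 + 20 = 30).
So x^2 + 30x + 200 = (x + 10)(x + 20) = 0
Setting each factor to zero: x = -10 or x = -20

x = -20, x = -10


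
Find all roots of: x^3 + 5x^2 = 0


The lowest-degree term is x^2, so x = 0 is a root with multiplicity 2. Factor out x^2:
  x + 5 = 0
Linear factor x + 5 = 0 gives x = -5.
Collecting all roots found:

x = -5, x = 0 (multiplicity 2)


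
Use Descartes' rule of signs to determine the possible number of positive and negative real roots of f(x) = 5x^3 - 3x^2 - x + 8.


Descartes' rule of signs:

For positive roots, count sign changes in f(x) = 5x^3 - 3x^2 - x + 8:
Signs of coefficients: +, -, -, +
Number of sign changes: 2
Possible positive real roots: 2, 0

For negative roots, examine f(-x) = -5x^3 - 3x^2 + x + 8:
Signs of coefficients: -, -, +, +
Number of sign changes: 1
Possible negative real roots: 1

Positive roots: 2 or 0; Negative roots: 1


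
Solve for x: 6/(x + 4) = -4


Multiply both sides by (x + 4): 6 = -4(x + 4)
Distribute: 6 = -4x - 16
-4x = 6 + 16 = 22
x = -11/2

x = -11/2


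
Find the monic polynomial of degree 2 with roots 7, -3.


A monic polynomial with roots 7, -3 is:
p(x) = (x - 7)(x + 3)
After multiplying by (x - 7): x - 7
After multiplying by (x + 3): x^2 - 4x - 21

x^2 - 4x - 21


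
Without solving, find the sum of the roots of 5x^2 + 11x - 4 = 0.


By Vieta's formulas for ax^2 + bx + c = 0:
  Sum of roots = -b/a
  Product of roots = c/a

Here a = 5, b = 11, c = -4
Sum = -(11)/5 = -11/5
Product = -4/5 = -4/5

Sum = -11/5


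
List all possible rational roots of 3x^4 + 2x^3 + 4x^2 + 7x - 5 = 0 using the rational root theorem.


Rational root theorem: possible roots are ±p/q where:
  p divides the constant term (-5): p ∈ {1, 5}
  q divides the leading coefficient (3): q ∈ {1, 3}

All possible rational roots: -5, -5/3, -1, -1/3, 1/3, 1, 5/3, 5

-5, -5/3, -1, -1/3, 1/3, 1, 5/3, 5


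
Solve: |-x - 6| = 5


An absolute value equation |expr| = 5 gives two cases:
Case 1: -x - 6 = 5
  -x = 11, so x = -11
Case 2: -x - 6 = -5
  -x = 1, so x = -1

x = -11, x = -1


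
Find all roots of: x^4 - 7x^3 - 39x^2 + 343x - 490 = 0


Let p(x) = x^4 - 7x^3 - 39x^2 + 343x - 490. By the rational root theorem (leading coefficient 1), any rational root is an integer divisor of 490: try ±1, ±2, ... in turn.
Test x = 1: value = -192 ≠ 0.
Test x = -1: value = -864 ≠ 0.
Test x = 2: value = 0 ✓, so (x - 2) is a factor.
Synthetic division by (x - 2): bring down 1; 1(2) - 7 = -5; (-5)(2) - 39 = -49; (-49)(2) + 343 = 245; 245(2) - 490 = 0 → quotient x^3 - 5x^2 - 49x + 245, remainder 0.
Continue with the quotient x^3 - 5x^2 - 49x + 245 (candidates must divide 245).
Test x = 5: value = 0 ✓, so (x - 5) is a factor.
Synthetic division by (x - 5): bring down 1; 1(5) - 5 = 0; 0(5) - 49 = -49; (-49)(5) + 245 = 0 → quotient x^2 - 49, remainder 0.
Solve the quadratic x^2 - 49 = 0: discriminant = 0^2 - 4(1)(-49) = 0 + 196 = 196.
sqrt(196) = 14, so x = (0 ± 14)/2: x = 7 or x = -7.
Collecting all roots found:

x = -7, x = 2, x = 5, x = 7


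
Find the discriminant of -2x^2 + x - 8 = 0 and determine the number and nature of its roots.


For ax^2 + bx + c = 0, discriminant D = b^2 - 4ac
Here a = -2, b = 1, c = -8
D = (1)^2 - 4(-2)(-8) = 1 - 64 = -63

D = -63 < 0
The equation has no real roots (2 complex conjugate roots).

Discriminant = -63, no real roots (2 complex conjugate roots)


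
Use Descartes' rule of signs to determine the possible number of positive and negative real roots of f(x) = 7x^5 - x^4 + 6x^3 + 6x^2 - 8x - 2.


Descartes' rule of signs:

For positive roots, count sign changes in f(x) = 7x^5 - x^4 + 6x^3 + 6x^2 - 8x - 2:
Signs of coefficients: +, -, +, +, -, -
Number of sign changes: 3
Possible positive real roots: 3, 1

For negative roots, examine f(-x) = -7x^5 - x^4 - 6x^3 + 6x^2 + 8x - 2:
Signs of coefficients: -, -, -, +, +, -
Number of sign changes: 2
Possible negative real roots: 2, 0

Positive roots: 3 or 1; Negative roots: 2 or 0


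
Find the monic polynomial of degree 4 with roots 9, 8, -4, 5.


A monic polynomial with roots 9, 8, -4, 5 is:
p(x) = (x - 9)(x - 8)(x + 4)(x - 5)
After multiplying by (x - 9): x - 9
After multiplying by (x - 8): x^2 - 17x + 72
After multiplying by (x + 4): x^3 - 13x^2 + 4x + 288
After multiplying by (x - 5): x^4 - 18x^3 + 69x^2 + 268x - 1440

x^4 - 18x^3 + 69x^2 + 268x - 1440


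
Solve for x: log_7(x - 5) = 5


Convert to exponential form: x - 5 = 7^5 = 16807
x = 16807 + 5 = 16812
Check: log_7(16812 - 5) = log_7(16807) = log_7(16807) = 5 ✓

x = 16812


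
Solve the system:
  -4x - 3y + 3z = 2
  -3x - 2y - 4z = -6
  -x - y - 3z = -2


Using Cramer's rule. Expand each determinant along the first row.
D  = (-4)*[(-2)*(-3) - (-4)*(-1)] - (-3)*[(-3)*(-3) - (-4)*(-1)] + 3*[(-3)*(-1) - (-2)*(-1)]
  = (-4)*(2) - (-3)*(5) + 3*(1) = 10
Dx = 2*[(-2)*(-3) - (-4)*(-1)] - (-3)*[(-6)*(-3) - (-4)*(-2)] + 3*[(-6)*(-1) - (-2)*(-2)]
  = 2*(2) - (-3)*(10) + 3*(2) = 40
Dy = (-4)*[(-6)*(-3) - (-4)*(-2)] - 2*[(-3)*(-3) - (-4)*(-1)] + 3*[(-3)*(-2) - (-6)*(-1)]
  = (-4)*(10) - 2*(5) + 3*(0) = -50
Dz = (-4)*[(-2)*(-2) - (-6)*(-1)] - (-3)*[(-3)*(-2) - (-6)*(-1)] + 2*[(-3)*(-1) - (-2)*(-1)]
  = (-4)*(-2) - (-3)*(0) + 2*(1) = 10
x = Dx/D = 40/10 = 4, y = Dy/D = -50/10 = -5, z = Dz/D = 10/10 = 1
Check eq1: (-4)(4) + (-3)(-5) + (3)(1) = 2 = 2 ✓
Check eq2: (-3)(4) + (-2)(-5) + (-4)(1) = -6 = -6 ✓
Check eq3: (-1)(4) + (-1)(-5) + (-3)(1) = -2 = -2 ✓

x = 4, y = -5, z = 1


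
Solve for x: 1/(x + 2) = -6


Multiply both sides by (x + 2): 1 = -6(x + 2)
Distribute: 1 = -6x - 12
-6x = 1 + 12 = 13
x = -13/6

x = -13/6


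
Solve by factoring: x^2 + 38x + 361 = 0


We need two numbers that multiply to 361 and add to 38.
Those numbers are 19 and 19 (since 19 * 19 = 361 and 19 + 19 = 38).
So x^2 + 38x + 361 = (x + 19)(x + 19) = 0
Setting each factor to zero: x = -19 or x = -19

x = -19


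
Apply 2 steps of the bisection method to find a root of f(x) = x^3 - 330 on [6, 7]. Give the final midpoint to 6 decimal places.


f(x) = x^3 - 330
f(6) = -114 < 0
f(7) = 13 > 0

Step 1: midpoint = (6.000000 + 7.000000)/2 = 6.500000
  f(6.500000) = -55.375000
  f(mid) < 0, so root is in [6.500000, 7.000000]

Step 2: midpoint = (6.500000 + 7.000000)/2 = 6.750000
  f(6.750000) = -22.453125
  f(mid) < 0, so root is in [6.750000, 7.000000]

midpoint = 6.750000


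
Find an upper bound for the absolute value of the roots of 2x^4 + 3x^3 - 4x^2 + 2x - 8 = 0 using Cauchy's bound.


Cauchy's bound: all roots r satisfy |r| <= 1 + max(|a_i/a_n|) for i = 0,...,n-1
where a_n is the leading coefficient.

Coefficients: [2, 3, -4, 2, -8]
Leading coefficient a_n = 2
Ratios |a_i/a_n|: 3/2, 2, 1, 4
Maximum ratio: 4
Cauchy's bound: |r| <= 1 + 4 = 5

Upper bound = 5


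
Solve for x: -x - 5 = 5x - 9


Starting with: -x - 5 = 5x - 9
Move all x terms to left: (-1 - 5)x = -9 + 5
Simplify: -6x = -4
Divide both sides by -6: x = 2/3

x = 2/3


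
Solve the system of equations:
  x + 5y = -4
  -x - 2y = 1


Using Cramer's rule:
Determinant D = (1)(-2) - (-1)(5) = -2 + 5 = 3
Dx = (-4)(-2) - (1)(5) = 8 - 5 = 3
Dy = (1)(1) - (-1)(-4) = 1 - 4 = -3
x = Dx/D = 3/3 = 1
y = Dy/D = -3/3 = -1

x = 1, y = -1


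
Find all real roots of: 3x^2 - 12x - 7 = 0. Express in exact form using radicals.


Using the quadratic formula: x = (-b ± sqrt(b^2 - 4ac)) / (2a)
Here a = 3, b = -12, c = -7
Discriminant = b^2 - 4ac = (-12)^2 - 4(3)(-7) = 144 + 84 = 228
Since discriminant = 228 > 0, there are two real roots.
x = (12 ± 2*sqrt(57)) / 6
Simplifying: x = (6 ± sqrt(57)) / 3
Numerically: x ≈ 4.5166 or x ≈ -0.5166

x = (6 + sqrt(57)) / 3 or x = (6 - sqrt(57)) / 3


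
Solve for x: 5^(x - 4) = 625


Express both sides with the same base.
625 = 5^4
Since the bases match, equate exponents: x - 4 = 4
So x = 4 - (-4) = 8

x = 8


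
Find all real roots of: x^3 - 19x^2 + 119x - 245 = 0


Let p(x) = x^3 - 19x^2 + 119x - 245. By the rational root theorem (leading coefficient 1), any rational root is an integer divisor of 245: try ±1, ±2, ... in turn.
Test x = 1: value = -144 ≠ 0.
Test x = -1: value = -384 ≠ 0.
Test x = 5: value = 0 ✓, so (x - 5) is a factor.
Synthetic division by (x - 5): bring down 1; 1(5) - 19 = -14; (-14)(5) + 119 = 49; 49(5) - 245 = 0 → quotient x^2 - 14x + 49, remainder 0.
Solve the quadratic x^2 - 14x + 49 = 0: discriminant = (-14)^2 - 4(1)(49) = 196 - 196 = 0.
Discriminant = 0, so a double root: x = 14/2 = 7.

x = 5, x = 7 (multiplicity 2)


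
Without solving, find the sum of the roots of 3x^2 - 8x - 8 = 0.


By Vieta's formulas for ax^2 + bx + c = 0:
  Sum of roots = -b/a
  Product of roots = c/a

Here a = 3, b = -8, c = -8
Sum = -(-8)/3 = 8/3
Product = -8/3 = -8/3

Sum = 8/3


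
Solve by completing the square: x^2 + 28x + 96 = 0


Start: x^2 + 28x + 96 = 0
Move constant: x^2 + 28x = -96
Half of 28 is 14, squared is 196
Add 196 to both sides: x^2 + 28x + 196 = 100
(x + 14)^2 = 100
x + 14 = ±10
x = -14 + 10 = -4 or x = -14 - 10 = -24

x = -24, x = -4


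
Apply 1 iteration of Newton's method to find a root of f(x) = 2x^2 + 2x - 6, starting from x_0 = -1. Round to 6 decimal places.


Newton's method: x_(n+1) = x_n - f(x_n)/f'(x_n)
f(x) = 2x^2 + 2x - 6
f'(x) = 4x + 2

Iteration 1:
  f(-1.000000) = -6.000000
  f'(-1.000000) = -2.000000
  x_1 = -1.000000 - (-6.000000)/(-2.000000) = -4.000000

x_1 = -4.000000


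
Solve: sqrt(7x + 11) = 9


Square both sides: 7x + 11 = 9^2 = 81
7x = 81 - 11 = 70
x = 10
Check: sqrt(7*10 + 11) = sqrt(81) = 9 ✓

x = 10


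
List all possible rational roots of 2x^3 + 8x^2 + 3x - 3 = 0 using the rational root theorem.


Rational root theorem: possible roots are ±p/q where:
  p divides the constant term (-3): p ∈ {1, 3}
  q divides the leading coefficient (2): q ∈ {1, 2}

All possible rational roots: -3, -3/2, -1, -1/2, 1/2, 1, 3/2, 3

-3, -3/2, -1, -1/2, 1/2, 1, 3/2, 3


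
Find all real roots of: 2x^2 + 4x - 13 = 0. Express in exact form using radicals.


Using the quadratic formula: x = (-b ± sqrt(b^2 - 4ac)) / (2a)
Here a = 2, b = 4, c = -13
Discriminant = b^2 - 4ac = 4^2 - 4(2)(-13) = 16 + 104 = 120
Since discriminant = 120 > 0, there are two real roots.
x = (-4 ± 2*sqrt(30)) / 4
Simplifying: x = (-2 ± sqrt(30)) / 2
Numerically: x ≈ 1.7386 or x ≈ -3.7386

x = (-2 + sqrt(30)) / 2 or x = (-2 - sqrt(30)) / 2


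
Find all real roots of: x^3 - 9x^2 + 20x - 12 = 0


Let p(x) = x^3 - 9x^2 + 20x - 12. By the rational root theorem (leading coefficient 1), any rational root is an integer divisor of 12: try ±1, ±2, ... in turn.
Test x = 1: value = 0 ✓, so (x - 1) is a factor.
Synthetic division by (x - 1): bring down 1; 1(1) - 9 = -8; (-8)(1) + 20 = 12; 12(1) - 12 = 0 → quotient x^2 - 8x + 12, remainder 0.
Solve the quadratic x^2 - 8x + 12 = 0: discriminant = (-8)^2 - 4(1)(12) = 64 - 48 = 16.
sqrt(16) = 4, so x = (8 ± 4)/2: x = 6 or x = 2.

x = 1, x = 2, x = 6


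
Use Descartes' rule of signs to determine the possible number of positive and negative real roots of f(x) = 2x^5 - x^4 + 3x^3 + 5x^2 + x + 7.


Descartes' rule of signs:

For positive roots, count sign changes in f(x) = 2x^5 - x^4 + 3x^3 + 5x^2 + x + 7:
Signs of coefficients: +, -, +, +, +, +
Number of sign changes: 2
Possible positive real roots: 2, 0

For negative roots, examine f(-x) = -2x^5 - x^4 - 3x^3 + 5x^2 - x + 7:
Signs of coefficients: -, -, -, +, -, +
Number of sign changes: 3
Possible negative real roots: 3, 1

Positive roots: 2 or 0; Negative roots: 3 or 1


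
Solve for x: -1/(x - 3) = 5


Multiply both sides by (x - 3): -1 = 5(x - 3)
Distribute: -1 = 5x - 15
5x = -1 + 15 = 14
x = 14/5

x = 14/5


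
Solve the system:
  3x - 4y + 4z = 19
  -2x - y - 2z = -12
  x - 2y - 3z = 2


Using Cramer's rule. Expand each determinant along the first row.
D  = 3*[(-1)*(-3) - (-2)*(-2)] - (-4)*[(-2)*(-3) - (-2)*1] + 4*[(-2)*(-2) - (-1)*1]
  = 3*(-1) - (-4)*(8) + 4*(5) = 49
Dx = 19*[(-1)*(-3) - (-2)*(-2)] - (-4)*[(-12)*(-3) - (-2)*2] + 4*[(-12)*(-2) - (-1)*2]
  = 19*(-1) - (-4)*(40) + 4*(26) = 245
Dy = 3*[(-12)*(-3) - (-2)*2] - 19*[(-2)*(-3) - (-2)*1] + 4*[(-2)*2 - (-12)*1]
  = 3*(40) - 19*(8) + 4*(8) = 0
Dz = 3*[(-1)*2 - (-12)*(-2)] - (-4)*[(-2)*2 - (-12)*1] + 19*[(-2)*(-2) - (-1)*1]
  = 3*(-26) - (-4)*(8) + 19*(5) = 49
x = Dx/D = 245/49 = 5, y = Dy/D = 0/49 = 0, z = Dz/D = 49/49 = 1
Check eq1: (3)(5) + (-4)(0) + (4)(1) = 19 = 19 ✓
Check eq2: (-2)(5) + (-1)(0) + (-2)(1) = -12 = -12 ✓
Check eq3: (1)(5) + (-2)(0) + (-3)(1) = 2 = 2 ✓

x = 5, y = 0, z = 1


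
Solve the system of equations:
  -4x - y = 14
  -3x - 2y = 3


Using Cramer's rule:
Determinant D = (-4)(-2) - (-3)(-1) = 8 - 3 = 5
Dx = (14)(-2) - (3)(-1) = -28 + 3 = -25
Dy = (-4)(3) - (-3)(14) = -12 + 42 = 30
x = Dx/D = -25/5 = -5
y = Dy/D = 30/5 = 6

x = -5, y = 6


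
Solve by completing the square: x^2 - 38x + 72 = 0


Start: x^2 - 38x + 72 = 0
Move constant: x^2 - 38x = -72
Half of -38 is -19, squared is 361
Add 361 to both sides: x^2 - 38x + 361 = 289
(x - 19)^2 = 289
x - 19 = ±17
x = 19 + 17 = 36 or x = 19 - 17 = 2

x = 2, x = 36


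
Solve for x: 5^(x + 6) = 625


Express both sides with the same base.
625 = 5^4
Since the bases match, equate exponents: x + 6 = 4
So x = 4 - (6) = -2

x = -2


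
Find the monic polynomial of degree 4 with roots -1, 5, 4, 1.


A monic polynomial with roots -1, 5, 4, 1 is:
p(x) = (x + 1)(x - 5)(x - 4)(x - 1)
After multiplying by (x + 1): x + 1
After multiplying by (x - 5): x^2 - 4x - 5
After multiplying by (x - 4): x^3 - 8x^2 + 11x + 20
After multiplying by (x - 1): x^4 - 9x^3 + 19x^2 + 9x - 20

x^4 - 9x^3 + 19x^2 + 9x - 20


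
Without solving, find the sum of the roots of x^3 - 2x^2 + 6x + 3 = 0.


By Vieta's formulas for x^3 + bx^2 + cx + d = 0:
  r1 + r2 + r3 = -b/a = 2
  r1*r2 + r1*r3 + r2*r3 = c/a = 6
  r1*r2*r3 = -d/a = -3


Sum = 2


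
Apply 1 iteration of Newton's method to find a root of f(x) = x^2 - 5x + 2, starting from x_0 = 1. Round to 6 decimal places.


Newton's method: x_(n+1) = x_n - f(x_n)/f'(x_n)
f(x) = x^2 - 5x + 2
f'(x) = 2x - 5

Iteration 1:
  f(1.000000) = -2.000000
  f'(1.000000) = -3.000000
  x_1 = 1.000000 - (-2.000000)/(-3.000000) = 0.333333

x_1 = 0.333333


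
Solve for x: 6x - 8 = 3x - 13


Starting with: 6x - 8 = 3x - 13
Move all x terms to left: (6 - 3)x = -13 + 8
Simplify: 3x = -5
Divide both sides by 3: x = -5/3

x = -5/3


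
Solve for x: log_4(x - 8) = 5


Convert to exponential form: x - 8 = 4^5 = 1024
x = 1024 + 8 = 1032
Check: log_4(1032 - 8) = log_4(1024) = log_4(1024) = 5 ✓

x = 1032


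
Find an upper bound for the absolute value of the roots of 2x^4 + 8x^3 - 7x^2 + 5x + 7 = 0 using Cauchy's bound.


Cauchy's bound: all roots r satisfy |r| <= 1 + max(|a_i/a_n|) for i = 0,...,n-1
where a_n is the leading coefficient.

Coefficients: [2, 8, -7, 5, 7]
Leading coefficient a_n = 2
Ratios |a_i/a_n|: 4, 7/2, 5/2, 7/2
Maximum ratio: 4
Cauchy's bound: |r| <= 1 + 4 = 5

Upper bound = 5


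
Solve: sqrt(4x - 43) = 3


Square both sides: 4x - 43 = 3^2 = 9
4x = 9 + 43 = 52
x = 13
Check: sqrt(4*13 - 43) = sqrt(9) = 3 ✓

x = 13


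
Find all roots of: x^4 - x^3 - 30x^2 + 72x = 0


The constant term is 0, so x = 0 is a root. Factor out x:
  x^3 - x^2 - 30x + 72 = 0
Let p(x) = x^3 - x^2 - 30x + 72. By the rational root theorem (leading coefficient 1), any rational root is an integer divisor of 72: try ±1, ±2, ... in turn.
Test x = 1: value = 42 ≠ 0.
Test x = -1: value = 100 ≠ 0.
Test x = 2: value = 16 ≠ 0.
Test x = -2: value = 120 ≠ 0.
Test x = 3: value = 0 ✓, so (x - 3) is a factor.
Synthetic division by (x - 3): bring down 1; 1(3) - 1 = 2; 2(3) - 30 = -24; (-24)(3) + 72 = 0 → quotient x^2 + 2x - 24, remainder 0.
Solve the quadratic x^2 + 2x - 24 = 0: discriminant = 2^2 - 4(1)(-24) = 4 + 96 = 100.
sqrt(100) = 10, so x = (-2 ± 10)/2: x = 4 or x = -6.
Collecting all roots found:

x = -6, x = 0, x = 3, x = 4


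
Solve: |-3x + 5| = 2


An absolute value equation |expr| = 2 gives two cases:
Case 1: -3x + 5 = 2
  -3x = -3, so x = 1
Case 2: -3x + 5 = -2
  -3x = -7, so x = 7/3

x = 1, x = 7/3


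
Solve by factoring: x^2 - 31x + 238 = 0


We need two numbers that multiply to 238 and add to -31.
Those numbers are -14 and -17 (since (-14) * (-17) = 238 and (-14) + (-17) = -31).
So x^2 - 31x + 238 = (x - 14)(x - 17) = 0
Setting each factor to zero: x = 14 or x = 17

x = 14, x = 17


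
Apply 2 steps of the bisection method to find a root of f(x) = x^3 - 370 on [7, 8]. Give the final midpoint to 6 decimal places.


f(x) = x^3 - 370
f(7) = -27 < 0
f(8) = 142 > 0

Step 1: midpoint = (7.000000 + 8.000000)/2 = 7.500000
  f(7.500000) = 51.875000
  f(mid) > 0, so root is in [7.000000, 7.500000]

Step 2: midpoint = (7.000000 + 7.500000)/2 = 7.250000
  f(7.250000) = 11.078125
  f(mid) > 0, so root is in [7.000000, 7.250000]

midpoint = 7.250000


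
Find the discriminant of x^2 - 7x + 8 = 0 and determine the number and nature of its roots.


For ax^2 + bx + c = 0, discriminant D = b^2 - 4ac
Here a = 1, b = -7, c = 8
D = (-7)^2 - 4(1)(8) = 49 - 32 = 17

D = 17 > 0 but not a perfect square
The equation has 2 distinct real irrational roots.

Discriminant = 17, 2 distinct real irrational roots


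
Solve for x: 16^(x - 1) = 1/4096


Express both sides with the same base.
1/4096 = 16^(-3)
Since the bases match, equate exponents: x - 1 = -3
So x = -3 - (-1) = -2

x = -2


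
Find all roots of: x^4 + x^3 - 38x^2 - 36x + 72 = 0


Let p(x) = x^4 + x^3 - 38x^2 - 36x + 72. By the rational root theorem (leading coefficient 1), any rational root is an integer divisor of 72: try ±1, ±2, ... in turn.
Test x = 1: value = 0 ✓, so (x - 1) is a factor.
Synthetic division by (x - 1): bring down 1; 1(1) + 1 = 2; 2(1) - 38 = -36; (-36)(1) - 36 = -72; (-72)(1) + 72 = 0 → quotient x^3 + 2x^2 - 36x - 72, remainder 0.
Continue with the quotient x^3 + 2x^2 - 36x - 72 (candidates must divide 72; re-test x = 1 first in case it repeats).
Test x = 1: value = -105 ≠ 0.
Test x = -1: value = -35 ≠ 0.
Test x = 2: value = -128 ≠ 0.
Test x = -2: value = 0 ✓, so (x + 2) is a factor.
Synthetic division by (x + 2): bring down 1; 1(-2) + 2 = 0; 0(-2) - 36 = -36; (-36)(-2) - 72 = 0 → quotient x^2 - 36, remainder 0.
Solve the quadratic x^2 - 36 = 0: discriminant = 0^2 - 4(1)(-36) = 0 + 144 = 144.
sqrt(144) = 12, so x = (0 ± 12)/2: x = 6 or x = -6.
Collecting all roots found:

x = -6, x = -2, x = 1, x = 6


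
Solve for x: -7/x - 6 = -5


Subtract -6 from both sides: -7/x = 1
Multiply both sides by x: -7 = 1 * x
Divide by 1: x = -7

x = -7


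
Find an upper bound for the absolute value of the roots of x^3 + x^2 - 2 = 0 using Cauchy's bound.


Cauchy's bound: all roots r satisfy |r| <= 1 + max(|a_i/a_n|) for i = 0,...,n-1
where a_n is the leading coefficient.

Coefficients: [1, 1, 0, -2]
Leading coefficient a_n = 1
Ratios |a_i/a_n|: 1, 0, 2
Maximum ratio: 2
Cauchy's bound: |r| <= 1 + 2 = 3

Upper bound = 3


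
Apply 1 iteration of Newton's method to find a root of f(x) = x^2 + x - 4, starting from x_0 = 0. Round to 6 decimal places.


Newton's method: x_(n+1) = x_n - f(x_n)/f'(x_n)
f(x) = x^2 + x - 4
f'(x) = 2x + 1

Iteration 1:
  f(0.000000) = -4.000000
  f'(0.000000) = 1.000000
  x_1 = 0.000000 - (-4.000000)/(1.000000) = 4.000000

x_1 = 4.000000


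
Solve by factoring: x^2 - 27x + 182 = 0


We need two numbers that multiply to 182 and add to -27.
Those numbers are -14 and -13 (since (-14) * (-13) = 182 and (-14) + (-13) = -27).
So x^2 - 27x + 182 = (x - 14)(x - 13) = 0
Setting each factor to zero: x = 14 or x = 13

x = 13, x = 14


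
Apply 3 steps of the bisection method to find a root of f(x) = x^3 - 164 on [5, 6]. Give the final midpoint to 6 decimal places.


f(x) = x^3 - 164
f(5) = -39 < 0
f(6) = 52 > 0

Step 1: midpoint = (5.000000 + 6.000000)/2 = 5.500000
  f(5.500000) = 2.375000
  f(mid) > 0, so root is in [5.000000, 5.500000]

Step 2: midpoint = (5.000000 + 5.500000)/2 = 5.250000
  f(5.250000) = -19.296875
  f(mid) < 0, so root is in [5.250000, 5.500000]

Step 3: midpoint = (5.250000 + 5.500000)/2 = 5.375000
  f(5.375000) = -8.712891
  f(mid) < 0, so root is in [5.375000, 5.500000]

midpoint = 5.375000


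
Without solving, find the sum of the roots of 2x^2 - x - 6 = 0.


By Vieta's formulas for ax^2 + bx + c = 0:
  Sum of roots = -b/a
  Product of roots = c/a

Here a = 2, b = -1, c = -6
Sum = -(-1)/2 = 1/2
Product = -6/2 = -3

Sum = 1/2


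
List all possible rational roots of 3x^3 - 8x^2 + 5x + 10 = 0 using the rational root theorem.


Rational root theorem: possible roots are ±p/q where:
  p divides the constant term (10): p ∈ {1, 2, 5, 10}
  q divides the leading coefficient (3): q ∈ {1, 3}

All possible rational roots: -10, -5, -10/3, -2, -5/3, -1, -2/3, -1/3, 1/3, 2/3, 1, 5/3, 2, 10/3, 5, 10

-10, -5, -10/3, -2, -5/3, -1, -2/3, -1/3, 1/3, 2/3, 1, 5/3, 2, 10/3, 5, 10


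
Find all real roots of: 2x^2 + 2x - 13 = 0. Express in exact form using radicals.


Using the quadratic formula: x = (-b ± sqrt(b^2 - 4ac)) / (2a)
Here a = 2, b = 2, c = -13
Discriminant = b^2 - 4ac = 2^2 - 4(2)(-13) = 4 + 104 = 108
Since discriminant = 108 > 0, there are two real roots.
x = (-2 ± 6*sqrt(3)) / 4
Simplifying: x = (-1 ± 3*sqrt(3)) / 2
Numerically: x ≈ 2.0981 or x ≈ -3.0981

x = (-1 + 3*sqrt(3)) / 2 or x = (-1 - 3*sqrt(3)) / 2


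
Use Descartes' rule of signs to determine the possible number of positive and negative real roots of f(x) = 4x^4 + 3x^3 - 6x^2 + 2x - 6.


Descartes' rule of signs:

For positive roots, count sign changes in f(x) = 4x^4 + 3x^3 - 6x^2 + 2x - 6:
Signs of coefficients: +, +, -, +, -
Number of sign changes: 3
Possible positive real roots: 3, 1

For negative roots, examine f(-x) = 4x^4 - 3x^3 - 6x^2 - 2x - 6:
Signs of coefficients: +, -, -, -, -
Number of sign changes: 1
Possible negative real roots: 1

Positive roots: 3 or 1; Negative roots: 1


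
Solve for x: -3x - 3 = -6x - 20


Starting with: -3x - 3 = -6x - 20
Move all x terms to left: (-3 + 6)x = -20 + 3
Simplify: 3x = -17
Divide both sides by 3: x = -17/3

x = -17/3


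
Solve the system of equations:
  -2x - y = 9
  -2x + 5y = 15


Using Cramer's rule:
Determinant D = (-2)(5) - (-2)(-1) = -10 - 2 = -12
Dx = (9)(5) - (15)(-1) = 45 + 15 = 60
Dy = (-2)(15) - (-2)(9) = -30 + 18 = -12
x = Dx/D = 60/-12 = -5
y = Dy/D = -12/-12 = 1

x = -5, y = 1


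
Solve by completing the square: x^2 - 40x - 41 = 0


Start: x^2 - 40x - 41 = 0
Move constant: x^2 - 40x = 41
Half of -40 is -20, squared is 400
Add 400 to both sides: x^2 - 40x + 400 = 441
(x - 20)^2 = 441
x - 20 = ±21
x = 20 + 21 = 41 or x = 20 - 21 = -1

x = -1, x = 41


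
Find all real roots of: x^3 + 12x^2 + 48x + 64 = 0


Let p(x) = x^3 + 12x^2 + 48x + 64. By the rational root theorem (leading coefficient 1), any rational root is an integer divisor of 64: try ±1, ±2, ... in turn.
Test x = 1: value = 125 ≠ 0.
Test x = -1: value = 27 ≠ 0.
Test x = 2: value = 216 ≠ 0.
Test x = -2: value = 8 ≠ 0.
Test x = 4: value = 512 ≠ 0.
Test x = -4: value = 0 ✓, so (x + 4) is a factor.
Synthetic division by (x + 4): bring down 1; 1(-4) + 12 = 8; 8(-4) + 48 = 16; 16(-4) + 64 = 0 → quotient x^2 + 8x + 16, remainder 0.
Solve the quadratic x^2 + 8x + 16 = 0: discriminant = 8^2 - 4(1)(16) = 64 - 64 = 0.
Discriminant = 0, so a double root: x = -8/2 = -4.

x = -4 (multiplicity 3)


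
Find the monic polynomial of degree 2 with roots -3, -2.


A monic polynomial with roots -3, -2 is:
p(x) = (x + 3)(x + 2)
After multiplying by (x + 3): x + 3
After multiplying by (x + 2): x^2 + 5x + 6

x^2 + 5x + 6


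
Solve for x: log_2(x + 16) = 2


Convert to exponential form: x + 16 = 2^2 = 4
x = 4 - 16 = -12
Check: log_2(-12 + 16) = log_2(4) = log_2(4) = 2 ✓

x = -12


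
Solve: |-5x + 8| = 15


An absolute value equation |expr| = 15 gives two cases:
Case 1: -5x + 8 = 15
  -5x = 7, so x = -7/5
Case 2: -5x + 8 = -15
  -5x = -23, so x = 23/5

x = -7/5, x = 23/5


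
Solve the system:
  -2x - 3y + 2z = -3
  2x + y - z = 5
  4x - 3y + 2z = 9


Using Cramer's rule. Expand each determinant along the first row.
D  = (-2)*[1*2 - (-1)*(-3)] - (-3)*[2*2 - (-1)*4] + 2*[2*(-3) - 1*4]
  = (-2)*(-1) - (-3)*(8) + 2*(-10) = 6
Dx = (-3)*[1*2 - (-1)*(-3)] - (-3)*[5*2 - (-1)*9] + 2*[5*(-3) - 1*9]
  = (-3)*(-1) - (-3)*(19) + 2*(-24) = 12
Dy = (-2)*[5*2 - (-1)*9] - (-3)*[2*2 - (-1)*4] + 2*[2*9 - 5*4]
  = (-2)*(19) - (-3)*(8) + 2*(-2) = -18
Dz = (-2)*[1*9 - 5*(-3)] - (-3)*[2*9 - 5*4] + (-3)*[2*(-3) - 1*4]
  = (-2)*(24) - (-3)*(-2) + (-3)*(-10) = -24
x = Dx/D = 12/6 = 2, y = Dy/D = -18/6 = -3, z = Dz/D = -24/6 = -4
Check eq1: (-2)(2) + (-3)(-3) + (2)(-4) = -3 = -3 ✓
Check eq2: (2)(2) + (1)(-3) + (-1)(-4) = 5 = 5 ✓
Check eq3: (4)(2) + (-3)(-3) + (2)(-4) = 9 = 9 ✓

x = 2, y = -3, z = -4


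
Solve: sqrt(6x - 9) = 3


Square both sides: 6x - 9 = 3^2 = 9
6x = 9 + 9 = 18
x = 3
Check: sqrt(6*3 - 9) = sqrt(9) = 3 ✓

x = 3


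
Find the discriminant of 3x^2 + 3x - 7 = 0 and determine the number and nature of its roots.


For ax^2 + bx + c = 0, discriminant D = b^2 - 4ac
Here a = 3, b = 3, c = -7
D = (3)^2 - 4(3)(-7) = 9 + 84 = 93

D = 93 > 0 but not a perfect square
The equation has 2 distinct real irrational roots.

Discriminant = 93, 2 distinct real irrational roots


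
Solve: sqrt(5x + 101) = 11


Square both sides: 5x + 101 = 11^2 = 121
5x = 121 - 101 = 20
x = 4
Check: sqrt(5*4 + 101) = sqrt(121) = 11 ✓

x = 4


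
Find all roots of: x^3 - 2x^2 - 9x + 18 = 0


Let p(x) = x^3 - 2x^2 - 9x + 18. By the rational root theorem (leading coefficient 1), any rational root is an integer divisor of 18: try ±1, ±2, ... in turn.
Test x = 1: value = 8 ≠ 0.
Test x = -1: value = 24 ≠ 0.
Test x = 2: value = 0 ✓, so (x - 2) is a factor.
Synthetic division by (x - 2): bring down 1; 1(2) - 2 = 0; 0(2) - 9 = -9; (-9)(2) + 18 = 0 → quotient x^2 - 9, remainder 0.
Solve the quadratic x^2 - 9 = 0: discriminant = 0^2 - 4(1)(-9) = 0 + 36 = 36.
sqrt(36) = 6, so x = (0 ± 6)/2: x = 3 or x = -3.
Collecting all roots found:

x = -3, x = 2, x = 3


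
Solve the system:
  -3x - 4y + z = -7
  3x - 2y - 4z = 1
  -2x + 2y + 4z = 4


Using Cramer's rule. Expand each determinant along the first row.
D  = (-3)*[(-2)*4 - (-4)*2] - (-4)*[3*4 - (-4)*(-2)] + 1*[3*2 - (-2)*(-2)]
  = (-3)*(0) - (-4)*(4) + 1*(2) = 18
Dx = (-7)*[(-2)*4 - (-4)*2] - (-4)*[1*4 - (-4)*4] + 1*[1*2 - (-2)*4]
  = (-7)*(0) - (-4)*(20) + 1*(10) = 90
Dy = (-3)*[1*4 - (-4)*4] - (-7)*[3*4 - (-4)*(-2)] + 1*[3*4 - 1*(-2)]
  = (-3)*(20) - (-7)*(4) + 1*(14) = -18
Dz = (-3)*[(-2)*4 - 1*2] - (-4)*[3*4 - 1*(-2)] + (-7)*[3*2 - (-2)*(-2)]
  = (-3)*(-10) - (-4)*(14) + (-7)*(2) = 72
x = Dx/D = 90/18 = 5, y = Dy/D = -18/18 = -1, z = Dz/D = 72/18 = 4
Check eq1: (-3)(5) + (-4)(-1) + (1)(4) = -7 = -7 ✓
Check eq2: (3)(5) + (-2)(-1) + (-4)(4) = 1 = 1 ✓
Check eq3: (-2)(5) + (2)(-1) + (4)(4) = 4 = 4 ✓

x = 5, y = -1, z = 4


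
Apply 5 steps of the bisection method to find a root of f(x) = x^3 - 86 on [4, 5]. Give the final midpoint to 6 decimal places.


f(x) = x^3 - 86
f(4) = -22 < 0
f(5) = 39 > 0

Step 1: midpoint = (4.000000 + 5.000000)/2 = 4.500000
  f(4.500000) = 5.125000
  f(mid) > 0, so root is in [4.000000, 4.500000]

Step 2: midpoint = (4.000000 + 4.500000)/2 = 4.250000
  f(4.250000) = -9.234375
  f(mid) < 0, so root is in [4.250000, 4.500000]

Step 3: midpoint = (4.250000 + 4.500000)/2 = 4.375000
  f(4.375000) = -2.259766
  f(mid) < 0, so root is in [4.375000, 4.500000]

Step 4: midpoint = (4.375000 + 4.500000)/2 = 4.437500
  f(4.437500) = 1.380615
  f(mid) > 0, so root is in [4.375000, 4.437500]

Step 5: midpoint = (4.375000 + 4.437500)/2 = 4.406250
  f(4.406250) = -0.452484
  f(mid) < 0, so root is in [4.406250, 4.437500]

midpoint = 4.406250


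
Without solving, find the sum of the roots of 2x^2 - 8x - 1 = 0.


By Vieta's formulas for ax^2 + bx + c = 0:
  Sum of roots = -b/a
  Product of roots = c/a

Here a = 2, b = -8, c = -1
Sum = -(-8)/2 = 4
Product = -1/2 = -1/2

Sum = 4


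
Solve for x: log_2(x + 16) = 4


Convert to exponential form: x + 16 = 2^4 = 16
x = 16 - 16 = 0
Check: log_2(0 + 16) = log_2(16) = log_2(16) = 4 ✓

x = 0


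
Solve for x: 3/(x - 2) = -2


Multiply both sides by (x - 2): 3 = -2(x - 2)
Distribute: 3 = -2x + 4
-2x = 3 - 4 = -1
x = 1/2

x = 1/2


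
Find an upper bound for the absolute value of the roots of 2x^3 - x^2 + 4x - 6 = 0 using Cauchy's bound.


Cauchy's bound: all roots r satisfy |r| <= 1 + max(|a_i/a_n|) for i = 0,...,n-1
where a_n is the leading coefficient.

Coefficients: [2, -1, 4, -6]
Leading coefficient a_n = 2
Ratios |a_i/a_n|: 1/2, 2, 3
Maximum ratio: 3
Cauchy's bound: |r| <= 1 + 3 = 4

Upper bound = 4


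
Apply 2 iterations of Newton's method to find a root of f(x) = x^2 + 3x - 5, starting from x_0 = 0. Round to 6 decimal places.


Newton's method: x_(n+1) = x_n - f(x_n)/f'(x_n)
f(x) = x^2 + 3x - 5
f'(x) = 2x + 3

Iteration 1:
  f(0.000000) = -5.000000
  f'(0.000000) = 3.000000
  x_1 = 0.000000 - (-5.000000)/(3.000000) = 1.666667

Iteration 2:
  f(1.666667) = 2.777778
  f'(1.666667) = 6.333333
  x_2 = 1.666667 - (2.777778)/(6.333333) = 1.228070

x_2 = 1.228070
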